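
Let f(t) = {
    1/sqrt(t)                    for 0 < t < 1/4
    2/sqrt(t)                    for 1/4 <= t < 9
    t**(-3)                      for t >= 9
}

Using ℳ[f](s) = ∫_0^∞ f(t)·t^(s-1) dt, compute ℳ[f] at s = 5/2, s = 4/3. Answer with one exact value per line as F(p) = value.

F(5/2) = 7837/96
F(4/3) = 2**(1/3)*(-81 + 973*6**(2/3))/270

remove the shared t-power first: sqrt(t) on [0, 1/4); 2*sqrt(t) on [1/4, 9); t**(-2) on [9, ∞)
remove the power substitution first: t on [0, 1/2); 2*t on [1/2, 3); t**(-4) on [3, ∞)
integrate the 3 segments split at 1/4, 9, then add the results
[0, 1/4) adds the kernel integral of 1/sqrt(t)
[1/4, 9) adds the kernel integral of 2/sqrt(t)
over [9, ∞), the kernel integral of t**(-3) enters the sum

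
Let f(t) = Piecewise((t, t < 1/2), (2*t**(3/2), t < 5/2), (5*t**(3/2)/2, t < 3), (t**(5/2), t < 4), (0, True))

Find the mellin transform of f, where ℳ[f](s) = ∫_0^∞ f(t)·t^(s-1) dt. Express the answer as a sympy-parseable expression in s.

(-2**(3/2 - s)*(s + 1)*(2*s + 5) + 2**(2*s + 7)*(s + 1)*(2*s + 3) + 10*3**(s + 3/2)*(s + 1)*(2*s + 5) - 4*3**(s + 5/2)*(s + 1)*(2*s + 3) - 5*(5/2)**(s + 1/2)*(s + 1)*(2*s + 5) + (2*s + 3)*(2*s + 5)/2**s)/(2*(s + 1)*(2*s + 3)*(2*s + 5))
  Re(s) > -1

slice at 1/2, 5/2, 3, transform all 4 pieces, and sum them
on [0, 1/2) integrate f = t against the kernel
piece [1/2, 5/2): integrate 2*t**(3/2) against the kernel
on [5/2, 3) integrate f = 5*t**(3/2)/2 against the kernel
on [3, 4) integrate f = t**(5/2) against the kernel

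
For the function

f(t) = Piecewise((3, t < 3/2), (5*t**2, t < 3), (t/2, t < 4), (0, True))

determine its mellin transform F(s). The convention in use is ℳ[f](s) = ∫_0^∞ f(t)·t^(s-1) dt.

treat the 3 regions marked off by 3/2, 3 separately and sum
on [0, 3/2): add ∫ 3·t^(s-1) dt
over [3/2, 3), the kernel integral of 5*t**2 enters the sum
the [3, 4) slice contributes ∫ t/2·t^(s-1) dt

(12*3**s*(s + 1)*(s + 2) + s*(8*2**(3*s)*(s + 2) - 45*3**s*(s + 1) + 180*6**s*(s + 1) - 6*6**s*(s + 2)))/(4*2**s*s*(s + 1)*(s + 2))
  Re(s) > 0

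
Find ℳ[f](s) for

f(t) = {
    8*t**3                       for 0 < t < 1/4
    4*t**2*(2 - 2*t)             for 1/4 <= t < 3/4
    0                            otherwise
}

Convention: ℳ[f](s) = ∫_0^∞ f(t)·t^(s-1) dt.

(9*3**s*(s + 2) + 36*3**s - 2*s - 8)/(8*2**(2*s)*(s + 2)*(s + 3))
  Re(s) > -3

invert the common scale on t to get t**3 on [0, 1/2); t**2*(2 - t) on [1/2, 3/2)
remove the shared t-power first: t on [0, 1/2); 2 - t on [1/2, 3/2)
integrate the 2 segments split at 1/4, then add the results
[0, 1/4) adds the kernel integral of 8*t**3
[1/4, 3/4) adds the kernel integral of 4*t**2*(2 - 2*t)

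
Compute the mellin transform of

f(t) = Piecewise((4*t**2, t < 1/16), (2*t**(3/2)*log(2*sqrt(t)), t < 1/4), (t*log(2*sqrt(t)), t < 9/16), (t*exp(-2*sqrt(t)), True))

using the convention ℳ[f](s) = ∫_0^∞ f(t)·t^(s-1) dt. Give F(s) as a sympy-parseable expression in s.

(32*2**(2*s)*(s + 1)**2*(s + 2)*(4*s + 4*(s + 1)**2 + 5)*uppergamma(2*s + 2, 3/2) - 32*2**(2*s)*(s + 1)**2*(s + 2) + 8*2**(2*s)*(s + 2)*(4*s + 4*(s + 1)**2 + 5) + 3**(2*s)*(s + 1)*(s + 2)*(-36*log(2) + 36*log(3))*(4*s + 4*(s + 1)**2 + 5) - 18*3**(2*s)*(s + 2)*(4*s + 4*(s + 1)**2 + 5) + 8*(s + 1)**3*(s + 2)*log(2) + 4*(s + 1)**2*(s + 2)*log(2) + 4*(s + 1)**2*(s + 2) + (s + 1)**2*(4*s + 4*(s + 1)**2 + 5))/(64*2**(4*s)*(s + 1)**2*(s + 2)*(4*s + 4*(s + 1)**2 + 5))
  Re(s) > -2

remove the shared t-power first: 4*t on [0, 1/16); 2*sqrt(t)*log(2*sqrt(t)) on [1/16, 1/4); log(2*sqrt(t)) on [1/4, 9/16); …
invert the power substitution to get 4*t**2 on [0, 1/4); 2*t*log(2*t) on [1/4, 1/2); log(2*t) on [1/2, 3/4); …
back out the common scale on t: t**2 on [0, 1/2); t*log(t) on [1/2, 1); log(t) on [1, 3/2); …
summing 4 kernel integrals split by 1/16, 1/4, 9/16 yields ℳ[f](s)
on [0, 1/16) integrate f = 4*t**2 against the kernel
segment 1/16 to 1/4 holds 2*t**(3/2)*log(2*sqrt(t)); add its integral
segment [1/4, 9/16) carries t*log(2*sqrt(t)); integrate it
∫ over [9/16, ∞) of t*exp(-2*sqrt(t))·t^(s-1) joins the sum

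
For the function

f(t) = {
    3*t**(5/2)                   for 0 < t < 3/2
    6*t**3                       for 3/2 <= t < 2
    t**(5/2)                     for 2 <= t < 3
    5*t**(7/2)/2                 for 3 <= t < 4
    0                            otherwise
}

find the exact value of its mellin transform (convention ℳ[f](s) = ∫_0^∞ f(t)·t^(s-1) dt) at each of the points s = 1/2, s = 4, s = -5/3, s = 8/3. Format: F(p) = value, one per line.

split f at 3/2, 2, 3: ℳ[f](s) collects 4 kernel integrals
segment 0 to 3/2 holds 3*t**(5/2); add its integral
segment [3/2, 2) carries 6*t**3; integrate it
between 2 and 3 the integrand is t**(5/2)·t^(s-1)
segment 3 to 4 holds 5*t**(7/2)/2; add its integral

F(1/2) = -81*sqrt(6)/28 + 96*sqrt(2)/7 + 1429/12
F(4) = -8019*sqrt(3)/13 - 128*sqrt(2)/13 + 2187*sqrt(6)/832 + 14807837/1344
F(-5/3) = -27*2**(2/3)*3**(1/3)/8 - 159*3**(5/6)/55 - 6*2**(5/6)/5 + 9*2**(1/6)*3**(5/6)/5 + 9*2**(1/3) + 120*2**(2/3)/11
F(8/3) = -285039*3**(1/6)/1147 - 2187*2**(1/3)*3**(2/3)/544 - 192*2**(1/6)/31 + 2187*2**(5/6)*3**(1/6)/992 + 576*2**(2/3)/17 + 61440*2**(1/3)/37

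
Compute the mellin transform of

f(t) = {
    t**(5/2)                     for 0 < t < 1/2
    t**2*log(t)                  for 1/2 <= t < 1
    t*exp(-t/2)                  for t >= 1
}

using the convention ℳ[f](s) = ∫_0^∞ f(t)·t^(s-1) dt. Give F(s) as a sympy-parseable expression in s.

peel off the shared t-power: t**(3/2) on [0, 1/2); t*log(t) on [1/2, 1); exp(-t/2) on [1, ∞)
breakpoints 1/2, 1: one integral from each of the 3 segments
for t in [0, 1/2): the term is ∫ t**(5/2)·t^(s-1)
on [1/2, 1): add ∫ t**2*log(t)·t^(s-1) dt
between 1 and ∞ the integrand is t*exp(-t/2)·t^(s-1)

(8*2**(2*s)*(2*s + 5)*(2*s + (s + 1)**2 + 3)*uppergamma(s + 1, 1/2) - 4*2**s*(2*s + 5) + 2*s + (s + 1)*(2*s + 5)*log(2) + (2*s + 5)*log(2) + sqrt(2)*(2*s + (s + 1)**2 + 3) + 5)/(4*2**s*(2*s + 5)*(2*s + (s + 1)**2 + 3))
  Re(s) > -5/2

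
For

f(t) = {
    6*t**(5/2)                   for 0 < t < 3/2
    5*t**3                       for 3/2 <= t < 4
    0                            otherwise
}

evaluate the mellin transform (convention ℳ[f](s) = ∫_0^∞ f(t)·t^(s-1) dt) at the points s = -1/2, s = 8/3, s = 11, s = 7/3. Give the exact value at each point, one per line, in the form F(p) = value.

F(-1/2) = 283/4 - 9*sqrt(6)/4
F(8/3) = -3645*2**(1/3)*3**(2/3)/1088 + 2187*2**(5/6)*3**(1/6)/496 + 30720*2**(1/3)/17
F(11) = 177147*sqrt(6)/4096 + 21990208640675/229376
F(7/3) = -3645*2**(2/3)*3**(1/3)/1024 + 729*2**(1/6)*3**(5/6)/232 + 960*2**(2/3)

along the cuts 3/2, ℳ[f](s) splits into 2 integrals
over [0, 3/2), the kernel integral of 6*t**(5/2) enters the sum
[3/2, 4) adds the kernel integral of 5*t**3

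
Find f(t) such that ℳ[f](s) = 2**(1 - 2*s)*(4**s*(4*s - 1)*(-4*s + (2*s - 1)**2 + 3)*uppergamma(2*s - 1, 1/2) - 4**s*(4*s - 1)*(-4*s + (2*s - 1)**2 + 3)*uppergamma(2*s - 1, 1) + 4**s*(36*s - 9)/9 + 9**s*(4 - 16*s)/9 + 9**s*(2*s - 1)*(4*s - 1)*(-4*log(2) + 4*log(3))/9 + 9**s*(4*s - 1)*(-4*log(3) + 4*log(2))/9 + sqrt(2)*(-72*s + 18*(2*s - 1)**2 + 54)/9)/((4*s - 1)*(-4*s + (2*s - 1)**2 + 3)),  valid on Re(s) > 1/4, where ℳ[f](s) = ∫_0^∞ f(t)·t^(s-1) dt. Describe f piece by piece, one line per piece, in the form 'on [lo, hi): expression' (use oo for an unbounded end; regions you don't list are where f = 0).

remove the power substitution first: 1/sqrt(t) on [0, 1/2); exp(-t)/t on [1/2, 1); log(t)/t**2 on [1, 3/2)
peel off the shared t-power: sqrt(t) on [0, 1/2); exp(-t) on [1/2, 1); log(t)/t on [1, 3/2)
linearity at 1/4, 1 turns ℳ[f](s) into 3 summed integrals
segment [0, 1/4) carries t**(-1/4); integrate it
on [1/4, 1) integrate f = exp(-sqrt(t))/sqrt(t) against the kernel
piece [1, 9/4): integrate log(sqrt(t))/t against the kernel

on [0, 1/4): t**(-1/4)
on [1/4, 1): exp(-sqrt(t))/sqrt(t)
on [1, 9/4): log(sqrt(t))/t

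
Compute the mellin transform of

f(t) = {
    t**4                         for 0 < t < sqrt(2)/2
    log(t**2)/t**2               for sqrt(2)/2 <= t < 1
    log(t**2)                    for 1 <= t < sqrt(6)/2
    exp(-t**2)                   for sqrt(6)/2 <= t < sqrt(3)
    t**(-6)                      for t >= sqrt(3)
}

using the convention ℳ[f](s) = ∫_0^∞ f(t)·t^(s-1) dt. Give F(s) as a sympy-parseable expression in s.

remove the power substitution first: t**2 on [0, 1/2); log(t)/t on [1/2, 1); log(t) on [1, 3/2); …
along the cuts sqrt(2)/2, 1, sqrt(6)/2, sqrt(3), ℳ[f](s) splits into 5 integrals
on [0, sqrt(2)/2) integrate f = t**4 against the kernel
on [sqrt(2)/2, 1): add ∫ log(t**2)/t**2·t^(s-1) dt
the [1, sqrt(6)/2) slice contributes ∫ log(t**2)·t^(s-1) dt
segment sqrt(6)/2 to sqrt(3) holds exp(-t**2); add its integral
on [sqrt(3), ∞) integrate f = t**(-6) against the kernel

(27*2**(s/2)*s**2*(s/2 - 3)*(s/2 + 2)*(s**2/4 - s + 1)*uppergamma(s/2, 3/2) - 27*2**(s/2)*s**2*(s/2 - 3)*(s/2 + 2)*(s**2/4 - s + 1)*uppergamma(s/2, 3) - 27*2**(s/2)*s**2*(s/2 - 3)*(s/2 + 2) + 108*2**(s/2)*(s/2 - 3)*(s/2 + 2)*(s**2/4 - s + 1) - 54*3**(s/2)*s*(s/2 - 3)*(s/2 + 2)*(s**2/4 - s + 1)*log(2) + 54*3**(s/2)*s*(s/2 - 3)*(s/2 + 2)*(s**2/4 - s + 1)*log(3) - 108*3**(s/2)*(s/2 - 3)*(s/2 + 2)*(s**2/4 - s + 1) - 6**(s/2)*s**2*(s/2 + 2)*(s**2/4 - s + 1) + 27*s**3*(s/2 - 3)*(s/2 + 2)*log(2) - 54*s**2*(s/2 - 3)*(s/2 + 2)*log(2) + 54*s**2*(s/2 - 3)*(s/2 + 2) + 27*s**2*(s/2 - 3)*(s**2/4 - s + 1)/4)/(54*2**(s/2)*s**2*(s/2 - 3)*(s/2 + 2)*(s**2/4 - s + 1))
  -4 < Re(s) < 6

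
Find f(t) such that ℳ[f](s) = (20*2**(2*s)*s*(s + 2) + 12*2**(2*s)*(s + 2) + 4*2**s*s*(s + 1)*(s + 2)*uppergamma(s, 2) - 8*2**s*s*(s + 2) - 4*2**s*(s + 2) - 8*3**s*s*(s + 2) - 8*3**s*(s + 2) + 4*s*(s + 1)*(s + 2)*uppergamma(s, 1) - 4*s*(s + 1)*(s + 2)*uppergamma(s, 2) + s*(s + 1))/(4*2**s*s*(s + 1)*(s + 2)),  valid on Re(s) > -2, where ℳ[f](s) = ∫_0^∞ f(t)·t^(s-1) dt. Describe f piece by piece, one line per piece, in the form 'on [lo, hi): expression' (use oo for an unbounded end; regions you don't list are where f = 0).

split f at 1/2, 1, 3/2, 2: ℳ[f](s) collects 5 kernel integrals
∫ over [0, 1/2) of t**2·t^(s-1) joins the sum
∫ over [1/2, 1) of exp(-2*t)·t^(s-1) joins the sum
the [1, 3/2) slice contributes ∫ (t + 1)·t^(s-1) dt
on [3/2, 2): add ∫ (t + 3)·t^(s-1) dt
on [2, ∞): add ∫ exp(-t)·t^(s-1) dt

on [0, 1/2): t**2
on [1/2, 1): exp(-2*t)
on [1, 3/2): t + 1
on [3/2, 2): t + 3
on [2, oo): exp(-t)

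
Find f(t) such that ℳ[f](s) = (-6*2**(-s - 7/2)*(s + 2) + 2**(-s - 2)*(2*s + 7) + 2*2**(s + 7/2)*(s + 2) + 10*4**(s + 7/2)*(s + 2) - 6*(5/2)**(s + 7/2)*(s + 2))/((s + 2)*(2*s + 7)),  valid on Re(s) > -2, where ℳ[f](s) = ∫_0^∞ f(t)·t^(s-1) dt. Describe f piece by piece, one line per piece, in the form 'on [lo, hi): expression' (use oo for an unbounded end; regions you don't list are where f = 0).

on [0, 1/2): t**2
on [1/2, 2): 3*t**(7/2)
on [2, 5/2): 2*t**(7/2)
on [5/2, 4): 5*t**(7/2)

integrate the 4 segments split at 1/2, 2, 5/2, then add the results
segment 0 to 1/2 holds t**2; add its integral
over [1/2, 2), the kernel integral of 3*t**(7/2) enters the sum
on [2, 5/2) integrate f = 2*t**(7/2) against the kernel
between 5/2 and 4 the integrand is 5*t**(7/2)·t^(s-1)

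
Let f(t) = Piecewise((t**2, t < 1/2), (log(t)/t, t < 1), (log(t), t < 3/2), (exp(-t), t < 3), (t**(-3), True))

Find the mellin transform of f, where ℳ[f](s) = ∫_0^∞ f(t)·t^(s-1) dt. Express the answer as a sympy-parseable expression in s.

(108*2**s*s**2*(s - 3)*(s + 2)*(s**2 - 2*s + 1)*uppergamma(s, 3/2) - 108*2**s*s**2*(s - 3)*(s + 2)*(s**2 - 2*s + 1)*uppergamma(s, 3) - 108*2**s*s**2*(s - 3)*(s + 2) + 108*2**s*(s - 3)*(s + 2)*(s**2 - 2*s + 1) - 108*3**s*s*(s - 3)*(s + 2)*(s**2 - 2*s + 1)*log(2) + 108*3**s*s*(s - 3)*(s + 2)*(s**2 - 2*s + 1)*log(3) - 108*3**s*(s - 3)*(s + 2)*(s**2 - 2*s + 1) - 4*6**s*s**2*(s + 2)*(s**2 - 2*s + 1) + 216*s**3*(s - 3)*(s + 2)*log(2) - 216*s**2*(s - 3)*(s + 2)*log(2) + 216*s**2*(s - 3)*(s + 2) + 27*s**2*(s - 3)*(s**2 - 2*s + 1))/(108*2**s*s**2*(s - 3)*(s + 2)*(s**2 - 2*s + 1))
  -2 < Re(s) < 3

treat the 5 regions marked off by 1/2, 1, 3/2, 3 separately and sum
the [0, 1/2) slice contributes ∫ t**2·t^(s-1) dt
the [1/2, 1) slice contributes ∫ log(t)/t·t^(s-1) dt
on [1, 3/2): add ∫ log(t)·t^(s-1) dt
piece [3/2, 3): integrate exp(-t) against the kernel
∫ over [3, ∞) of t**(-3)·t^(s-1) joins the sum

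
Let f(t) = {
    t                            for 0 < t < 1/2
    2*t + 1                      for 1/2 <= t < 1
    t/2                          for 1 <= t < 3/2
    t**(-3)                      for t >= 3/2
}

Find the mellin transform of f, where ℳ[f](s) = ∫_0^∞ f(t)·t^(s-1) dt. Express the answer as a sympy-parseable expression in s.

(270*2**s*s**2 - 702*2**s*s - 324*2**s + 49*3**s*s**2 - 275*3**s*s - 162*s**2 + 378*s + 324)/(108*2**s*s*(s**2 - 2*s - 3))
  -1 < Re(s) < 3

slice at 1/2, 1, 3/2, transform all 4 pieces, and sum them
over [0, 1/2), the kernel integral of t enters the sum
[1/2, 1) adds the kernel integral of (2*t + 1)
segment 1 to 3/2 holds t/2; add its integral
piece [3/2, ∞): integrate t**(-3) against the kernel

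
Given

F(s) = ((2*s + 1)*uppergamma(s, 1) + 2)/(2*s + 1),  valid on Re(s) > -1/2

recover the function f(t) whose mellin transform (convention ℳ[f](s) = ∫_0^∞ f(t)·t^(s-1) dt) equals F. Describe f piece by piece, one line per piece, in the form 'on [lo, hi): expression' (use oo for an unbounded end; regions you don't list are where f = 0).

on [0, 1): sqrt(t)
on [1, oo): exp(-t)

decompose at 1; ℳ[f](s) sums the 2 pieces' integrals
∫ over [0, 1) of sqrt(t)·t^(s-1) joins the sum
segment [1, ∞) carries exp(-t); integrate it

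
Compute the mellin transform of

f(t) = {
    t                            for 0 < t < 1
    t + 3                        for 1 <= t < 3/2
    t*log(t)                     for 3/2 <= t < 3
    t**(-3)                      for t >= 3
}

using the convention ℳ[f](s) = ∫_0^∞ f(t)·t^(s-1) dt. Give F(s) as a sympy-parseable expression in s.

(-162*2**s*s*(s - 3)*(s**2 + 2*s + 1) - 162*2**s*(s - 3)*(s**2 + 2*s + 1) - 81*3**s*s**2*(s - 3)*(s + 1)*log(3) + 81*3**s*s**2*(s - 3)*(s + 1)*log(2) - 81*3**s*s*(s - 3)*(s + 1)*log(3) + 81*3**s*s*(s - 3)*(s + 1)*log(2) + 81*3**s*s*(s - 3)*(s + 1) + 243*3**s*s*(s - 3)*(s**2 + 2*s + 1) + 162*3**s*(s - 3)*(s**2 + 2*s + 1) + 162*6**s*s**2*(s - 3)*(s + 1)*log(3) - 162*6**s*s*(s - 3)*(s + 1) + 162*6**s*s*(s - 3)*(s + 1)*log(3) - 2*6**s*s*(s + 1)*(s**2 + 2*s + 1))/(54*2**s*s*(s - 3)*(s + 1)*(s**2 + 2*s + 1))
  -1 < Re(s) < 3

along the cuts 1, 3/2, 3, ℳ[f](s) splits into 4 integrals
over [0, 1), the kernel integral of t enters the sum
segment 1 to 3/2 holds (t + 3); add its integral
segment 3/2 to 3 holds t*log(t); add its integral
for t in [3, ∞): the term is ∫ t**(-3)·t^(s-1)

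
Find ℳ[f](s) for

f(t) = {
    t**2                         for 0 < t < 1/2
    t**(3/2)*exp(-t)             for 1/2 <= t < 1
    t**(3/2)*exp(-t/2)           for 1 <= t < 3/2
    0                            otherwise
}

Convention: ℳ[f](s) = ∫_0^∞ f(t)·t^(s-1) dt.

back out the shared t-power: t on [0, 1/2); sqrt(t)*exp(-t) on [1/2, 1); sqrt(t)*exp(-t/2) on [1, 3/2)
peel off the shared t-power: sqrt(t) on [0, 1/2); exp(-t) on [1/2, 1); exp(-t/2) on [1, 3/2)
integrate the 3 segments split at 1/2, 1, then add the results
between 0 and 1/2 the integrand is t**2·t^(s-1)
on [1/2, 1) integrate f = t**(3/2)*exp(-t) against the kernel
on [1, 3/2) integrate f = t**(3/2)*exp(-t/2) against the kernel

2**(-s - 5/2)*(2**(s + 5/2)*(s + 2)*uppergamma(s + 3/2, 1/2) - 2**(s + 5/2)*(s + 2)*uppergamma(s + 3/2, 1) + 2**(2*s + 4)*(s + 2)*uppergamma(s + 3/2, 1/2) - 2**(2*s + 4)*(s + 2)*uppergamma(s + 3/2, 3/4) + sqrt(2))/(s + 2)
  Re(s) > -2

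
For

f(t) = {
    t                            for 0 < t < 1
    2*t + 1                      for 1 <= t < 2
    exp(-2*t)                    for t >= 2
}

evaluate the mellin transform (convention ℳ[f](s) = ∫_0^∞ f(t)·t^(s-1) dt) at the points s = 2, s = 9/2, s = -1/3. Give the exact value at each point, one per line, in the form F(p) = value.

slice at 1, 2, transform all 3 pieces, and sum them
∫ over [0, 1) of t·t^(s-1) joins the sum
the [1, 2) slice contributes ∫ (2*t + 1)·t^(s-1) dt
[2, ∞) adds the kernel integral of exp(-2*t)

F(2) = 5*exp(-4)/4 + 13/2
F(9/2) = (sqrt(2)*(10395*sqrt(pi)*exp(4)*erfc(2) + 532620)/50688 + (-20480 + 770048*sqrt(2))*exp(4)/50688)*exp(-4)
F(-1/3) = 2**(1/3)*uppergamma(-1/3, 4) + 3/2 + 3*2**(2/3)/2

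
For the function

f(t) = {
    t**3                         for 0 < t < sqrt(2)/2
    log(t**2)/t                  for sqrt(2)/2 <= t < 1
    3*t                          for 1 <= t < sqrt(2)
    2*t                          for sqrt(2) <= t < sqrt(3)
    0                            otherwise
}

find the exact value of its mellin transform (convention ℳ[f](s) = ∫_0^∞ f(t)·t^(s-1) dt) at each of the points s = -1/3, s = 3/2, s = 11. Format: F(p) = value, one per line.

F(-1/3) = -45/8 - 3*2**(2/3)*log(2)/4 + 3*2**(1/3)/2 + 39*2**(2/3)/32 + 3*3**(1/3)
F(3/2) = 2**(3/4)*(-828*2**(1/4) + 72*sqrt(2) + 180*log(2) + 216*6**(1/4) + 725)/180
F(11) = log(2)/320 + 17010271/134400

the power substitution comes off first: t**(3/2) on [0, 1/2); log(t)/sqrt(t) on [1/2, 1); 3*sqrt(t) on [1, 2); …
peel off the shared t-power: t on [0, 1/2); log(t)/t on [1/2, 1); 3 on [1, 2); …
integrate the 4 segments split at sqrt(2)/2, 1, sqrt(2), then add the results
the [0, sqrt(2)/2) slice contributes ∫ t**3·t^(s-1) dt
∫ over [sqrt(2)/2, 1) of log(t**2)/t·t^(s-1) joins the sum
[1, sqrt(2)) adds the kernel integral of 3*t
[sqrt(2), sqrt(3)) adds the kernel integral of 2*t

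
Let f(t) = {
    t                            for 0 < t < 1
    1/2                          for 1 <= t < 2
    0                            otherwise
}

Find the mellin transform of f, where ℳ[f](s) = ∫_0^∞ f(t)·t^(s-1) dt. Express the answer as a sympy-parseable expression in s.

f breaks at 1 into 2 integrals to sum
between 0 and 1 the integrand is t·t^(s-1)
on [1, 2) integrate f = 1/2 against the kernel

(2**s*(s + 1) + s - 1)/(2*s*(s + 1))
  Re(s) > -1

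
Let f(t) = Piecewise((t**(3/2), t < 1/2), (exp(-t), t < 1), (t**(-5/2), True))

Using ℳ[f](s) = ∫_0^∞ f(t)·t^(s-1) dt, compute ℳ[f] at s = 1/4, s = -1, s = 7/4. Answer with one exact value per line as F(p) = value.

F(1/4) = -uppergamma(1/4, 1) + 2**(1/4)/7 + 4/9 + uppergamma(1/4, 1/2)
F(-1) = -expint(2, 1) + 2/7 + 2*expint(2, 1/2) + sqrt(2)
F(7/4) = -uppergamma(7/4, 1) + 2**(3/4)/52 + uppergamma(7/4, 1/2) + 4/3

f breaks at 1/2, 1 into 3 integrals to sum
on [0, 1/2): add ∫ t**(3/2)·t^(s-1) dt
segment [1/2, 1) carries exp(-t); integrate it
between 1 and ∞ the integrand is t**(-5/2)·t^(s-1)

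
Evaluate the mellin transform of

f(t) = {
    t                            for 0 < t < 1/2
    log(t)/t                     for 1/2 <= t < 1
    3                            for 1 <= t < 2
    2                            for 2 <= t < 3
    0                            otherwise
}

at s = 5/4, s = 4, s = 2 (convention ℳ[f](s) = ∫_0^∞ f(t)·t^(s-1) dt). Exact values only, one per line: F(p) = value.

linearity at 1/2, 1, 2 turns ℳ[f](s) into 4 summed integrals
between 0 and 1/2 the integrand is t·t^(s-1)
∫ log(t)/t·t^(s-1) over [1/2, 1)
for t in [1, 2): the term is ∫ 3·t^(s-1)
between 2 and 3 the integrand is 2·t^(s-1)

F(5/4) = 2**(3/4)*(-828*2**(1/4) + 72*sqrt(2) + 180*log(2) + 216*6**(1/4) + 725)/90
F(4) = log(2)/24 + 62869/1440
F(2) = log(2)/2 + 217/24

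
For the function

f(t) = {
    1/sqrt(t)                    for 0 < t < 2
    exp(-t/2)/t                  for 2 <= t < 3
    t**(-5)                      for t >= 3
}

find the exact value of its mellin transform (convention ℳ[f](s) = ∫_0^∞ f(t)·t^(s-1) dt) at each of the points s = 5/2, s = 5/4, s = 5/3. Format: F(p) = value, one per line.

back out the shared t-power: sqrt(t) on [0, 2); exp(-t/2) on [2, 3); t**(-4) on [3, ∞)
treat the 3 regions marked off by 2, 3 separately and sum
[0, 2) adds the kernel integral of 1/sqrt(t)
segment 2 to 3 holds exp(-t/2)/t; add its integral
∫ over [3, ∞) of t**(-5)·t^(s-1) joins the sum

F(5/2) = -2*sqrt(3)*exp(-3/2) - sqrt(2)*sqrt(pi)*erfc(sqrt(6)/2) + 2*sqrt(3)/135 + sqrt(2)*sqrt(pi)*erfc(1) + 2*sqrt(2)*exp(-1) + 2
F(5/4) = -2**(1/4)*uppergamma(1/4, 3/2) + 4*3**(1/4)/1215 + 2**(1/4)*uppergamma(1/4, 1) + 4*2**(3/4)/3
F(5/3) = -2**(2/3)*uppergamma(2/3, 3/2) + 3**(2/3)/270 + 2**(2/3)*uppergamma(2/3, 1) + 12*2**(1/6)/7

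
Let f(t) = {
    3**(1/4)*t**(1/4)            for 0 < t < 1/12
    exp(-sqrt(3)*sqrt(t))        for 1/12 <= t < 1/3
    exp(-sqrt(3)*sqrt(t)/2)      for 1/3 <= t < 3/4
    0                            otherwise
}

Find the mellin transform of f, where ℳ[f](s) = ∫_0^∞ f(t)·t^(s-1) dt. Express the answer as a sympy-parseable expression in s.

(2*16**s*(4*s + 1)*uppergamma(2*s, 1/2) - 2*16**s*(4*s + 1)*uppergamma(2*s, 3/4) + 2*4**s*(4*s + 1)*uppergamma(2*s, 1/2) - 2*4**s*(4*s + 1)*uppergamma(2*s, 1) + 2*sqrt(2))/(12**s*(4*s + 1))
  Re(s) > -1/4

peel off the common scale on t: t**(1/4) on [0, 1/4); exp(-sqrt(t)) on [1/4, 1); exp(-sqrt(t)/2) on [1, 9/4)
strip the power substitution: sqrt(t) on [0, 1/2); exp(-t) on [1/2, 1); exp(-t/2) on [1, 3/2)
along the cuts 1/12, 1/3, ℳ[f](s) splits into 3 integrals
on [0, 1/12) integrate f = 3**(1/4)*t**(1/4) against the kernel
on [1/12, 1/3): add ∫ exp(-sqrt(3)*sqrt(t))·t^(s-1) dt
on [1/3, 3/4): add ∫ exp(-sqrt(3)*sqrt(t)/2)·t^(s-1) dt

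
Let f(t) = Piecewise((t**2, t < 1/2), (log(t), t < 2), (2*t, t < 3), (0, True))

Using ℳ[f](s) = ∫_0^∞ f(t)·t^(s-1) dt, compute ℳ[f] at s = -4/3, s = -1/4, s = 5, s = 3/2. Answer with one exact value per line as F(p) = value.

F(-4/3) = 2**(1/3)*(-64*6**(2/3) - log(2**(12*2**(1/3) + 96)) + 120 + 183*2**(1/3))/64
F(-1/4) = 2**(1/4)*(-224*sqrt(2) - log(2**(42*sqrt(2) + 84)) + 28*6**(3/4) + 339)/21
F(5) = 205*log(2)/32 + 14810143/67200
F(3/2) = sqrt(2)*(-9979 + 3780*log(2) + 9072*sqrt(6))/2520

linearity at 1/2, 2 turns ℳ[f](s) into 3 summed integrals
between 0 and 1/2 the integrand is t**2·t^(s-1)
the [1/2, 2) slice contributes ∫ log(t)·t^(s-1) dt
on [2, 3): add ∫ 2*t·t^(s-1) dt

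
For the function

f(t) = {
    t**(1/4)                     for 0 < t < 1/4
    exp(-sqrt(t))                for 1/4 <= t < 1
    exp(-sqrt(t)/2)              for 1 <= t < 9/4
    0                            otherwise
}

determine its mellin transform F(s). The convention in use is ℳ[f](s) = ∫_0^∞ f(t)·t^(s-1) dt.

back out the power substitution: sqrt(t) on [0, 1/2); exp(-t) on [1/2, 1); exp(-t/2) on [1, 3/2)
linearity at 1/4, 1 turns ℳ[f](s) into 3 summed integrals
for t in [0, 1/4): the term is ∫ t**(1/4)·t^(s-1)
the [1/4, 1) slice contributes ∫ exp(-sqrt(t))·t^(s-1) dt
over [1, 9/4), the kernel integral of exp(-sqrt(t)/2) enters the sum

2**(1 - 2*s)*(16**s*(4*s + 1)*uppergamma(2*s, 1/2) - 16**s*(4*s + 1)*uppergamma(2*s, 3/4) + 4**s*(4*s + 1)*uppergamma(2*s, 1/2) - 4**s*(4*s + 1)*uppergamma(2*s, 1) + sqrt(2))/(4*s + 1)
  Re(s) > -1/4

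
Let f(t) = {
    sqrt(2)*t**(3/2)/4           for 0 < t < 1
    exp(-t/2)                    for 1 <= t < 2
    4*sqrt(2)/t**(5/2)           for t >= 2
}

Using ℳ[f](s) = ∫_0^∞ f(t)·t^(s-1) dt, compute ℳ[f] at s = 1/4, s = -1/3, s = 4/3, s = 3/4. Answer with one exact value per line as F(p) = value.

F(1/4) = -2**(1/4)*uppergamma(1/4, 1) + sqrt(2)/7 + 4*2**(1/4)/9 + 2**(1/4)*uppergamma(1/4, 1/2)
F(-1/3) = -2**(2/3)*uppergamma(-1/3, 1)/2 + 3*2**(2/3)/17 + 3*sqrt(2)/14 + 2**(2/3)*uppergamma(-1/3, 1/2)/2
F(4/3) = -2*2**(1/3)*uppergamma(4/3, 1) + 3*sqrt(2)/34 + 2*2**(1/3)*uppergamma(4/3, 1/2) + 12*2**(1/3)/7
F(3/4) = -2**(3/4)*uppergamma(3/4, 1) + sqrt(2)/9 + 4*2**(3/4)/7 + 2**(3/4)*uppergamma(3/4, 1/2)

back out the common scale on t: t**(3/2) on [0, 1/2); exp(-t) on [1/2, 1); t**(-5/2) on [1, ∞)
linearity at 1, 2 turns ℳ[f](s) into 3 summed integrals
the [0, 1) slice contributes ∫ sqrt(2)*t**(3/2)/4·t^(s-1) dt
[1, 2) adds the kernel integral of exp(-t/2)
for t in [2, ∞): the term is ∫ 4*sqrt(2)/t**(5/2)·t^(s-1)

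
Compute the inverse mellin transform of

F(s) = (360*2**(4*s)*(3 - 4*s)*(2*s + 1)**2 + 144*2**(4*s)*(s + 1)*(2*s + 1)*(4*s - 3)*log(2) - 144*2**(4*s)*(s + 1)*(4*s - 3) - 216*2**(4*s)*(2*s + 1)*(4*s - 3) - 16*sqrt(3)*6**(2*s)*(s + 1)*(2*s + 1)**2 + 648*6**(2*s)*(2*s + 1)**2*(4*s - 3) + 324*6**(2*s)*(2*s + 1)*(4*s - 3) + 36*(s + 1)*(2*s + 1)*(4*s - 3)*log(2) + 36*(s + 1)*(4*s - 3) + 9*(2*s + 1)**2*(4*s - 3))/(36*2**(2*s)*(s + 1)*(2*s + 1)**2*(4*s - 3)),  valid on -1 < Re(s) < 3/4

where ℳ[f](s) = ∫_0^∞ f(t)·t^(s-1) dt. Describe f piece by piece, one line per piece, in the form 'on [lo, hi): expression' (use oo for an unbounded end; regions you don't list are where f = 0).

on [0, 1/4): t
on [1/4, 4): sqrt(t)*log(sqrt(t))
on [4, 9): sqrt(t)*(sqrt(t) + 3)
on [9, oo): t**(-3/4)

invert the shared t-power to get sqrt(t) on [0, 1/4); log(sqrt(t)) on [1/4, 4); sqrt(t) + 3 on [4, 9); …
reversing the power substitution: t on [0, 1/2); log(t) on [1/2, 2); t + 3 on [2, 3); …
along the cuts 1/4, 4, 9, ℳ[f](s) splits into 4 integrals
segment [0, 1/4) carries t; integrate it
segment [1/4, 4) carries sqrt(t)*log(sqrt(t)); integrate it
on [4, 9) integrate f = sqrt(t)*(sqrt(t) + 3) against the kernel
the [9, ∞) slice contributes ∫ t**(-3/4)·t^(s-1) dt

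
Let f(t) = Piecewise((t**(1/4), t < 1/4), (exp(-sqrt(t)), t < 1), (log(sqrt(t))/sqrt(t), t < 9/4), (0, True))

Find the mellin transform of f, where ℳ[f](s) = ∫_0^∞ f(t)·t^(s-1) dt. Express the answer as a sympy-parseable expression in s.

2**(1 - 2*s)*(4**s*(4*s + 1)*(4*s**2 - 4*s + 1)*uppergamma(2*s, 1/2) - 4**s*(4*s + 1)*(4*s**2 - 4*s + 1)*uppergamma(2*s, 1) + 4**s*(12*s + 3)/3 + 9**s*s*(4*s + 1)*(-4*log(2) + 4*log(3))/3 + 9**s*(-8*s - 2)/3 + 9**s*(4*s + 1)*(-2*log(3) + 2*log(2))/3 + sqrt(2)*(12*s**2 - 12*s + 3)/3)/((4*s + 1)*(4*s**2 - 4*s + 1))
  Re(s) > -1/4

invert the power substitution to get sqrt(t) on [0, 1/2); exp(-t) on [1/2, 1); log(t)/t on [1, 3/2)
f breaks at 1/4, 1 into 3 integrals to sum
between 0 and 1/4 the integrand is t**(1/4)·t^(s-1)
for t in [1/4, 1): the term is ∫ exp(-sqrt(t))·t^(s-1)
segment [1, 9/4) carries log(sqrt(t))/sqrt(t); integrate it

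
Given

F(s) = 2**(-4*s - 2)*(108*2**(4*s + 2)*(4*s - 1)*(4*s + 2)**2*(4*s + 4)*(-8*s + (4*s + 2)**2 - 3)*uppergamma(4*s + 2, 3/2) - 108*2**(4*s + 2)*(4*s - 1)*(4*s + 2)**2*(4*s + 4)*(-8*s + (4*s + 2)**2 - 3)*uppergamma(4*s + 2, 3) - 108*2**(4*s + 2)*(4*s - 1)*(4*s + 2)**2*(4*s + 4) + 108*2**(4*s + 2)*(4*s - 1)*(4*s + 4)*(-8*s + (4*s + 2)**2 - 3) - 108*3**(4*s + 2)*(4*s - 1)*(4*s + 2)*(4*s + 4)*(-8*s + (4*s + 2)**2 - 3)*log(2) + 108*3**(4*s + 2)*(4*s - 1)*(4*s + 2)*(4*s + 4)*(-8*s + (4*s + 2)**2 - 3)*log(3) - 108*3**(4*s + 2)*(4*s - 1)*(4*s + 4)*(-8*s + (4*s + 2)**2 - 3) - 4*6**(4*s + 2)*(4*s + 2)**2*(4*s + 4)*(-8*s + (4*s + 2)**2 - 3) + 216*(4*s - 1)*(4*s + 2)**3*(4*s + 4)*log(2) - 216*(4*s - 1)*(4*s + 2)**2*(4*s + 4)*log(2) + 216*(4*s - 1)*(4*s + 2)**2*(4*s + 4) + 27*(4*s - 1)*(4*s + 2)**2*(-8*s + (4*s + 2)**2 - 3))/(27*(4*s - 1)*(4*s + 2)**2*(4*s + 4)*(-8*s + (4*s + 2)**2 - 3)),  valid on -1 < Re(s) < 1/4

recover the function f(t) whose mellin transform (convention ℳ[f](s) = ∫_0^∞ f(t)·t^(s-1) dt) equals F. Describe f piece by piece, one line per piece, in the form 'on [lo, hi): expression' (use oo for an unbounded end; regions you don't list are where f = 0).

on [0, 1/16): t
on [1/16, 1): t**(1/4)*log(t**(1/4))
on [1, 81/16): sqrt(t)*log(t**(1/4))
on [81/16, 81): sqrt(t)*exp(-t**(1/4))
on [81, oo): t**(-1/4)

strip the power substitution: t**2 on [0, 1/4); sqrt(t)*log(sqrt(t)) on [1/4, 1); t*log(sqrt(t)) on [1, 9/4); …
back out the power substitution: t**4 on [0, 1/2); t*log(t) on [1/2, 1); t**2*log(t) on [1, 3/2); …
remove the shared t-power first: t**2 on [0, 1/2); log(t)/t on [1/2, 1); log(t) on [1, 3/2); …
along the cuts 1/16, 1, 81/16, 81, ℳ[f](s) splits into 5 integrals
segment 0 to 1/16 holds t; add its integral
over [1/16, 1), the kernel integral of t**(1/4)*log(t**(1/4)) enters the sum
the [1, 81/16) slice contributes ∫ sqrt(t)*log(t**(1/4))·t^(s-1) dt
piece [81/16, 81): integrate sqrt(t)*exp(-t**(1/4)) against the kernel
for t in [81, ∞): the term is ∫ t**(-1/4)·t^(s-1)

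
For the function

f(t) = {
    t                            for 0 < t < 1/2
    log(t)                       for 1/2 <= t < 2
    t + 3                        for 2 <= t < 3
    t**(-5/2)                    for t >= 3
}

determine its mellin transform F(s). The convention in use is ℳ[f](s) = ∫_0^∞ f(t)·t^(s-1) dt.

integrate the 4 segments split at 1/2, 2, 3, then add the results
on [0, 1/2): add ∫ t·t^(s-1) dt
∫ log(t)·t^(s-1) over [1/2, 2)
[2, 3) adds the kernel integral of (t + 3)
on [3, ∞) integrate f = t**(-5/2) against the kernel

(-270*2**(2*s)*s**2*(2*s - 5) + 54*2**(2*s)*s*(s + 1)*(2*s - 5)*log(2) - 162*2**(2*s)*s*(2*s - 5) - 54*2**(2*s)*(s + 1)*(2*s - 5) - 4*sqrt(3)*6**s*s**2*(s + 1) + 324*6**s*s**2*(2*s - 5) + 162*6**s*s*(2*s - 5) + 27*s**2*(2*s - 5) + 54*s*(s + 1)*(2*s - 5)*log(2) + (2*s - 5)*(54*s + 54))/(54*2**s*s**2*(s + 1)*(2*s - 5))
  -1 < Re(s) < 5/2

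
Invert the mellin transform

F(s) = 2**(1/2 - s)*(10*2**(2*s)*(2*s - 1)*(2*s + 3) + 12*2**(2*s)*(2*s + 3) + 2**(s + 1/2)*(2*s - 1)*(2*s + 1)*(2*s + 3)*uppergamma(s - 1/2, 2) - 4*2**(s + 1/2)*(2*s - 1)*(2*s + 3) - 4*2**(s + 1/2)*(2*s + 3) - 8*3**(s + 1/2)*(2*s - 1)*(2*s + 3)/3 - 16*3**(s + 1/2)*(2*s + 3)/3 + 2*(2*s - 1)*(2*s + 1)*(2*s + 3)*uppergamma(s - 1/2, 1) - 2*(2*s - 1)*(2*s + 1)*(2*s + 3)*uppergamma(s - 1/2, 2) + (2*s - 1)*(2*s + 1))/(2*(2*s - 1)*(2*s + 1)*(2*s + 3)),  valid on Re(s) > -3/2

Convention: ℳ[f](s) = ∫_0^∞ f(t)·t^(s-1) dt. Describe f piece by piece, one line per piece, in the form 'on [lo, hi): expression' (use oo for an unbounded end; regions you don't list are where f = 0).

strip the shared t-power: t on [0, 1/2); exp(-2*t)/t on [1/2, 1); (t + 1)/t on [1, 3/2); …
strip the shared t-power: t**2 on [0, 1/2); exp(-2*t) on [1/2, 1); t + 1 on [1, 3/2); …
cuts at 1/2, 1, 3/2, 2: linearity sums the 5 kernel integrals
for t in [0, 1/2): the term is ∫ t**(3/2)·t^(s-1)
the [1/2, 1) slice contributes ∫ exp(-2*t)/sqrt(t)·t^(s-1) dt
piece [1, 3/2): integrate (t + 1)/sqrt(t) against the kernel
[3/2, 2) adds the kernel integral of (t + 3)/sqrt(t)
for t in [2, ∞): the term is ∫ exp(-t)/sqrt(t)·t^(s-1)

on [0, 1/2): t**(3/2)
on [1/2, 1): exp(-2*t)/sqrt(t)
on [1, 3/2): (t + 1)/sqrt(t)
on [3/2, 2): (t + 3)/sqrt(t)
on [2, oo): exp(-t)/sqrt(t)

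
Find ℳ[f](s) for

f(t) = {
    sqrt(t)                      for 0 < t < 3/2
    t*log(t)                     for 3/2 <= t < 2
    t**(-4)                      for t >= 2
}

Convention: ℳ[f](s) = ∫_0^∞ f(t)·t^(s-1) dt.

decompose at 3/2, 2; ℳ[f](s) sums the 3 pieces' integrals
the [0, 3/2) slice contributes ∫ sqrt(t)·t^(s-1) dt
segment [3/2, 2) carries t*log(t); integrate it
segment 2 to ∞ holds t**(-4); add its integral

(-32*2**(2*s)*(s - 4)*(2*s + 1) + 3**s*s*(s - 4)*(2*s + 1)*(-24*log(3) + 24*log(2)) + 3**s*(s - 4)*(2*s + 1)*(-24*log(3) + 24*log(2)) + 24*3**s*(s - 4)*(2*s + 1) + 16*3**s*sqrt(6)*(s - 4)*(s**2 + 2*s + 1) + 32*4**s*s*(s - 4)*(2*s + 1)*log(2) + 32*4**s*(s - 4)*(2*s + 1)*log(2) - 4**s*(2*s + 1)*(s**2 + 2*s + 1))/(16*2**s*(s - 4)*(2*s + 1)*(s**2 + 2*s + 1))
  -1/2 < Re(s) < 4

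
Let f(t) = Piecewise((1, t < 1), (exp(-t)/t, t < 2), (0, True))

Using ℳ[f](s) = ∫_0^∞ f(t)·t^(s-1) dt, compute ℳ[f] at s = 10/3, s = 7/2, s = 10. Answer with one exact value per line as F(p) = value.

F(10/3) = -uppergamma(7/3, 2) + 3/10 + uppergamma(7/3, 1)
F(7/2) = (-98*sqrt(2) + (-21*sqrt(pi)*erfc(sqrt(2)) + 21*sqrt(pi)*erfc(1) + 8)*exp(2) + 70*E)*exp(-2)/28
F(10) = -297856*exp(-2) + 1/10 + 109601*exp(-1)

the shared t-power comes off first: t on [0, 1); exp(-t) on [1, 2)
f breaks at 1 into 2 integrals to sum
on [0, 1) integrate f = 1 against the kernel
for t in [1, 2): the term is ∫ exp(-t)/t·t^(s-1)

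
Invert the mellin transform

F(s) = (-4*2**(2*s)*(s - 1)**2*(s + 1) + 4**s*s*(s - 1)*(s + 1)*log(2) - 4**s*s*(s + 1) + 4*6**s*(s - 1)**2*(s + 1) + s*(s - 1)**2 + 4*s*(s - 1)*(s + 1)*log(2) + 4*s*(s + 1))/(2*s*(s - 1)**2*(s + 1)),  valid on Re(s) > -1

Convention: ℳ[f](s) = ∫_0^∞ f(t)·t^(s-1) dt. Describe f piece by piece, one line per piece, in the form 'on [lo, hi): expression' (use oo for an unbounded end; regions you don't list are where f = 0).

on [0, 1): t/2
on [1, 4): 2*log(t/2)/t
on [4, 6): 2

peel off the common scale on t: t on [0, 1/2); log(t)/t on [1/2, 2); 2 on [2, 3)
undo the shared t-power: t**2 on [0, 1/2); log(t) on [1/2, 2); 2*t on [2, 3)
slice at 1, 4, transform all 3 pieces, and sum them
on [0, 1) integrate f = t/2 against the kernel
on [1, 4) integrate f = 2*log(t/2)/t against the kernel
segment 4 to 6 holds 2; add its integral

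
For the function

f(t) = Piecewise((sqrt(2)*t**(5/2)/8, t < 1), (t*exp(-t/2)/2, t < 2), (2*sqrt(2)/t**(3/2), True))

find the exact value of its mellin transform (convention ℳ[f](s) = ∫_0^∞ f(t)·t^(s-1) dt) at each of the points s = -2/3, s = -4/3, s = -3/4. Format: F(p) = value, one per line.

the common scale on t comes off first: t**(5/2) on [0, 1/2); t*exp(-t) on [1/2, 1); t**(-3/2) on [1, ∞)
undo the shared t-power: t**(3/2) on [0, 1/2); exp(-t) on [1/2, 1); t**(-5/2) on [1, ∞)
treat the 3 regions marked off by 1, 2 separately and sum
over [0, 1), the kernel integral of sqrt(2)*t**(5/2)/8 enters the sum
[1, 2) adds the kernel integral of t*exp(-t/2)/2
for t in [2, ∞): the term is ∫ 2*sqrt(2)/t**(3/2)·t^(s-1)

F(-2/3) = -2**(1/3)*uppergamma(1/3, 1)/2 + 3*sqrt(2)/44 + 3*2**(1/3)/13 + 2**(1/3)*uppergamma(1/3, 1/2)/2
F(-4/3) = -2**(2/3)*uppergamma(-1/3, 1)/4 + 3*2**(2/3)/34 + 3*sqrt(2)/28 + 2**(2/3)*uppergamma(-1/3, 1/2)/4
F(-3/4) = -2**(1/4)*uppergamma(1/4, 1)/2 + sqrt(2)/14 + 2*2**(1/4)/9 + 2**(1/4)*uppergamma(1/4, 1/2)/2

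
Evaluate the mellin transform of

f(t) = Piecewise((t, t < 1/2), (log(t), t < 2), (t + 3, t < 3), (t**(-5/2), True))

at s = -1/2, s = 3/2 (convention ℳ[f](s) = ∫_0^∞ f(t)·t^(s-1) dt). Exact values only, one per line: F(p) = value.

F(-1/2) = sqrt(2)*(-486*log(2) + sqrt(2) + 648)/162
F(3/2) = sqrt(2)*(-1139 + 30*sqrt(2) + 270*log(2) + 864*sqrt(6))/180

breakpoints 1/2, 2, 3: one integral from each of the 4 segments
segment [0, 1/2) carries t; integrate it
piece [1/2, 2): integrate log(t) against the kernel
between 2 and 3 the integrand is (t + 3)·t^(s-1)
[3, ∞) adds the kernel integral of t**(-5/2)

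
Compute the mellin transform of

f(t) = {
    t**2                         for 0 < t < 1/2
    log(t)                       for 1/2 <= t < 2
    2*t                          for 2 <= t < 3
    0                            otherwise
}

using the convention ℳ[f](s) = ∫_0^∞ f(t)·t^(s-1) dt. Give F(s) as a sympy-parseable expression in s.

(-16*2**(2*s)*s**2*(s + 2) + 4*2**(2*s)*s*(s + 1)*(s + 2)*log(2) - 4*2**(2*s)*(s + 1)*(s + 2) + 24*6**s*s**2*(s + 2) + s**2*(s + 1) + 4*s*(s + 1)*(s + 2)*log(2) + 4*(s + 1)*(s + 2))/(4*2**s*s**2*(s + 1)*(s + 2))
  Re(s) > -2

split f at 1/2, 2: ℳ[f](s) collects 3 kernel integrals
between 0 and 1/2 the integrand is t**2·t^(s-1)
for t in [1/2, 2): the term is ∫ log(t)·t^(s-1)
∫ over [2, 3) of 2*t·t^(s-1) joins the sum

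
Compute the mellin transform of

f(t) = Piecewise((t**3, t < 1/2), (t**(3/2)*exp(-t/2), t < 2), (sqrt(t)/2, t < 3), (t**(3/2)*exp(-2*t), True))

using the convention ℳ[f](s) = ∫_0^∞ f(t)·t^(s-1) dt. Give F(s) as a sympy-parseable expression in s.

back out the shared t-power: t**(5/2) on [0, 1/2); t*exp(-t/2) on [1/2, 2); 1/2 on [2, 3); …
peel off the shared t-power: t**(3/2) on [0, 1/2); exp(-t/2) on [1/2, 2); 1/(2*t) on [2, 3); …
split f at 1/2, 2, 3: ℳ[f](s) collects 4 kernel integrals
[0, 1/2) adds the kernel integral of t**3
∫ over [1/2, 2) of t**(3/2)*exp(-t/2)·t^(s-1) joins the sum
∫ over [2, 3) of sqrt(t)/2·t^(s-1) joins the sum
∫ t**(3/2)*exp(-2*t)·t^(s-1) over [3, ∞)

12**(1/2 - s)*(-32*2**(2*s)*6**(s + 1/2)*(s + 3)*(2*s + 1)*uppergamma(s + 3/2, 1) - 16*2**(2*s)*6**(s + 1/2)*(s + 3) + 16*24**(s + 1/2)*(s + 3)*(2*s + 1)*uppergamma(s + 3/2, 1/4) + 48*6**(2*s)*(s + 3) + 4*6**(s + 1/2)*(s + 3)*(2*s + 1)*uppergamma(s + 3/2, 6) + sqrt(2)*6**(s + 1/2)*(2*s + 1))/(96*(s + 3)*(2*s + 1))
  Re(s) > -3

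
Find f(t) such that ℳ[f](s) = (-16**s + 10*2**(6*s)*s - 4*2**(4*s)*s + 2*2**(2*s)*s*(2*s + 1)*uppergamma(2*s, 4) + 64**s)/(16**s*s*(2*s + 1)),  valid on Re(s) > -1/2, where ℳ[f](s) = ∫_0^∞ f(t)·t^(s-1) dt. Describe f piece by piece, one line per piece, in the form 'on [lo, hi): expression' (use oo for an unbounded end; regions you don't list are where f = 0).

on [0, 1): sqrt(t)
on [1, 4): 2*sqrt(t) + 1
on [4, oo): exp(-2*sqrt(t))

the power substitution comes off first: t on [0, 1); 2*t + 1 on [1, 2); exp(-2*t) on [2, ∞)
cuts at 1, 4: linearity sums the 3 kernel integrals
segment [0, 1) carries sqrt(t); integrate it
over [1, 4), the kernel integral of (2*sqrt(t) + 1) enters the sum
over [4, ∞), the kernel integral of exp(-2*sqrt(t)) enters the sum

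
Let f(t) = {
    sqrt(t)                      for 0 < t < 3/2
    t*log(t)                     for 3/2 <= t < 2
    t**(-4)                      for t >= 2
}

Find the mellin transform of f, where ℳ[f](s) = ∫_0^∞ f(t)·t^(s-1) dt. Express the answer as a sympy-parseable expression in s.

(-32*2**(2*s)*(s - 4)*(2*s + 1) + 3**s*s*(s - 4)*(2*s + 1)*(-24*log(3) + 24*log(2)) + 3**s*(s - 4)*(2*s + 1)*(-24*log(3) + 24*log(2)) + 24*3**s*(s - 4)*(2*s + 1) + 16*3**s*sqrt(6)*(s - 4)*(s**2 + 2*s + 1) + 32*4**s*s*(s - 4)*(2*s + 1)*log(2) + 32*4**s*(s - 4)*(2*s + 1)*log(2) - 4**s*(2*s + 1)*(s**2 + 2*s + 1))/(16*2**s*(s - 4)*(2*s + 1)*(s**2 + 2*s + 1))
  -1/2 < Re(s) < 4

breakpoints 3/2, 2: one integral from each of the 3 segments
on [0, 3/2) integrate f = sqrt(t) against the kernel
segment [3/2, 2) carries t*log(t); integrate it
over [2, ∞), the kernel integral of t**(-4) enters the sum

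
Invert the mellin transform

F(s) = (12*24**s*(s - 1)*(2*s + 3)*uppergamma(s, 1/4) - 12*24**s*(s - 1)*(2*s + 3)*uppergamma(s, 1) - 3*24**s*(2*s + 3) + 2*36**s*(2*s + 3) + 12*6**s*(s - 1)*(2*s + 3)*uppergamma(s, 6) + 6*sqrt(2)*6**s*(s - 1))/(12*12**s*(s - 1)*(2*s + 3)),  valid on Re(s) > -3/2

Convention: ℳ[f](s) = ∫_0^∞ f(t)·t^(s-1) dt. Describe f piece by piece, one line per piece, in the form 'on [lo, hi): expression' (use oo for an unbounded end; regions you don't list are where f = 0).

split f at 1/2, 2, 3: ℳ[f](s) collects 4 kernel integrals
∫ t**(3/2)·t^(s-1) over [0, 1/2)
on [1/2, 2): add ∫ exp(-t/2)·t^(s-1) dt
for t in [2, 3): the term is ∫ 1/(2*t)·t^(s-1)
segment [3, ∞) carries exp(-2*t); integrate it

on [0, 1/2): t**(3/2)
on [1/2, 2): exp(-t/2)
on [2, 3): 1/(2*t)
on [3, oo): exp(-2*t)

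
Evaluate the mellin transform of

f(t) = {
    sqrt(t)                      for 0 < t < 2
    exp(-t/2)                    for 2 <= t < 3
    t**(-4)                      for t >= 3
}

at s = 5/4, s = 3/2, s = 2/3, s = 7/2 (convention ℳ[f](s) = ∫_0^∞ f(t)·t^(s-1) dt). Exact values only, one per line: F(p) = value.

F(5/4) = -2*2**(1/4)*uppergamma(5/4, 3/2) + 4*3**(1/4)/297 + 2*2**(1/4)*uppergamma(5/4, 1) + 8*2**(3/4)/7
F(3/2) = -2*sqrt(3)*exp(-3/2) - sqrt(2)*sqrt(pi)*erfc(sqrt(6)/2) + 2*sqrt(3)/135 + sqrt(2)*sqrt(pi)*erfc(1) + 2*sqrt(2)*exp(-1) + 2
F(2/3) = -2**(2/3)*uppergamma(2/3, 3/2) + 3**(2/3)/270 + 2**(2/3)*uppergamma(2/3, 1) + 12*2**(1/6)/7
F(7/2) = -78*sqrt(3)*exp(-3/2) - 15*sqrt(2)*sqrt(pi)*erfc(sqrt(6)/2) + 2*sqrt(3)/3 + 4 + 15*sqrt(2)*sqrt(pi)*erfc(1) + 58*sqrt(2)*exp(-1)

slice at 2, 3, transform all 3 pieces, and sum them
∫ sqrt(t)·t^(s-1) over [0, 2)
∫ over [2, 3) of exp(-t/2)·t^(s-1) joins the sum
the [3, ∞) slice contributes ∫ t**(-4)·t^(s-1) dt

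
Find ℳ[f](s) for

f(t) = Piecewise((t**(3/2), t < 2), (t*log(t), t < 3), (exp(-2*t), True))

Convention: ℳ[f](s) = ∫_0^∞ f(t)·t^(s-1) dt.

(-12**s*s*(2*s + 3)*log(4) - 12**s*(2*s + 3)*log(4) + 12**s*(4*s + 6) + 12**s*sqrt(2)*(4*s**2 + 8*s + 4) + 3*18**s*s*(2*s + 3)*log(3) + 18**s*(-6*s - 9) + 3*18**s*(2*s + 3)*log(3) + 3**s*(2*s + 3)*(s**2 + 2*s + 1)*uppergamma(s, 6))/(6**s*(2*s + 3)*(s**2 + 2*s + 1))
  Re(s) > -3/2

linearity at 2, 3 turns ℳ[f](s) into 3 summed integrals
∫ t**(3/2)·t^(s-1) over [0, 2)
over [2, 3), the kernel integral of t*log(t) enters the sum
on [3, ∞): add ∫ exp(-2*t)·t^(s-1) dt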